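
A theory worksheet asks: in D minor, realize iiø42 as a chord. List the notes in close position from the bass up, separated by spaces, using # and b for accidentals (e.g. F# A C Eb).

D E G Bb

In D minor, the second degree is E, and the diatonic chord built there is a half-diminished seventh chord.
That chord is spelled E-G-Bb-D.
With the 42 figure the chord is in third inversion; from the bass D upward in close position it reads D-E-G-Bb.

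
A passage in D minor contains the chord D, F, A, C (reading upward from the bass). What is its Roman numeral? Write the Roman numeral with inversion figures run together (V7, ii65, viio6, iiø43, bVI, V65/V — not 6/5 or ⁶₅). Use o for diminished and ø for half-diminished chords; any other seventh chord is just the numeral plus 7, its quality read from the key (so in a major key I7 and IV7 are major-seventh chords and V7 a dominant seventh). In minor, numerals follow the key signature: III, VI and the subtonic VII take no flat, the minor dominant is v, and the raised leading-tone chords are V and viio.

i7

The pitches D-F-A-C form a minor seventh chord rooted on D.
In D minor, D is the tonic; the diatonic minor seventh chord there is i7.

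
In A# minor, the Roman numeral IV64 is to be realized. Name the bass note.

IV in A# minor has root D#; the chord is D#-F##-A#.
The figure 64 means second inversion — the fifth is in the bass.

A#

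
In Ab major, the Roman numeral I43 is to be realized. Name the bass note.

Eb

I in Ab major has root Ab; the chord is Ab-C-Eb-G.
The figure 43 means second inversion — the fifth is in the bass.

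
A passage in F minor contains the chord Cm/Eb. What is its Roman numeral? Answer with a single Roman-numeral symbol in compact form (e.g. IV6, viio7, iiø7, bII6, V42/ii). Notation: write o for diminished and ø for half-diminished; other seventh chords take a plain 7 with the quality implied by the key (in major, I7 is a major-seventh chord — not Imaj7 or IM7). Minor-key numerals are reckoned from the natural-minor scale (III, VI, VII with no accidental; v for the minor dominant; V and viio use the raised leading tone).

v6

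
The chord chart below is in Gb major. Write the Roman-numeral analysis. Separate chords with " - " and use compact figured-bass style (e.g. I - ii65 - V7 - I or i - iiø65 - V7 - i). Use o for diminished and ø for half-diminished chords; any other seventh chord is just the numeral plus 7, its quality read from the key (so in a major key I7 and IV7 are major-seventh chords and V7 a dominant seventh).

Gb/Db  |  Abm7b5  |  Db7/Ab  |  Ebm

Gb/Db: root Gb is the tonic; major triad there is I64.
Abm7b5 is non-diatonic — iiø7, a mixture chord from Gb minor.
Db7/Ab has root Db, degree 5 in Gb major, so V43.
Ebm has root Eb, degree 6 in Gb major, so vi.

I64 - iiø7 - V43 - vi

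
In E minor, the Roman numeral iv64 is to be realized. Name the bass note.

E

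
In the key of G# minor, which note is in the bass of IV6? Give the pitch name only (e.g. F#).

IV in G# minor has root C#; the chord is C#-E#-G#.
The figure 6 means first inversion — the third is in the bass.

E#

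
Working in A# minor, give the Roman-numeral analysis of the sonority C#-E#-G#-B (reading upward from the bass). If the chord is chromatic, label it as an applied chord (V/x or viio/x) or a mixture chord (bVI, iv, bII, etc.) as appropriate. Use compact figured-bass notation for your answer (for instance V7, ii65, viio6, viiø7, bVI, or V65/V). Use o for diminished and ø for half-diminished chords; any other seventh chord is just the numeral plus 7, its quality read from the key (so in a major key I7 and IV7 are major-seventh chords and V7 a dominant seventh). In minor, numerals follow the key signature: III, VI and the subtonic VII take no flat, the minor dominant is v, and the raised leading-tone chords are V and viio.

V7/VI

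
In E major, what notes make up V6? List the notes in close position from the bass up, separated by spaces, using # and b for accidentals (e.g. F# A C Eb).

The numeral's case and figure indicate a major triad. In E major its root, the dominant, is B.
Stacking thirds from B gives B-D#-F#.
The figured bass 6 indicates first inversion, placing the third (D#) in the bass: D#-F#-B.

D# F# B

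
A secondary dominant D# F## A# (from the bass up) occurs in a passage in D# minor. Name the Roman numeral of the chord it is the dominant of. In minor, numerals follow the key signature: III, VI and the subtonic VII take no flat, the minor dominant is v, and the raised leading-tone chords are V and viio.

iv

The chord is a major triad on D#.
A dominant resolves down a perfect fifth: D# → G#. In D# minor, G# is scale degree 4, i.e. iv.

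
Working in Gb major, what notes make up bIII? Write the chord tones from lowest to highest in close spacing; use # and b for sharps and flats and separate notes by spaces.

Bbb Db Fb

bIII is a major triad on the lowered third degree, borrowed from the parallel minor. In Gb major that root is Bbb.
So the chord is Bbb-Db-Fb.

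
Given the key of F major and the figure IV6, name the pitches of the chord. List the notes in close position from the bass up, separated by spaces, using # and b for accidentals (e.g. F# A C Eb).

D F Bb

The numeral's case and figure indicate a major triad. In F major its root, the subdominant, is Bb.
That chord is spelled Bb-D-F.
The figured bass 6 indicates first inversion, placing the third (D) in the bass: D-F-Bb.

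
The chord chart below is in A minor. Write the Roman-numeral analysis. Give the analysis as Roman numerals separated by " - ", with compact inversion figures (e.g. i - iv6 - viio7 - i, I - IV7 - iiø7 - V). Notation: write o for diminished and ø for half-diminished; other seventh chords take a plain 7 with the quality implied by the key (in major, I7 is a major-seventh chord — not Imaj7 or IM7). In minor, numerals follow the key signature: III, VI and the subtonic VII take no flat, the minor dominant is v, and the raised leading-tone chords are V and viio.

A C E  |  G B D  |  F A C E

i - VII - VI7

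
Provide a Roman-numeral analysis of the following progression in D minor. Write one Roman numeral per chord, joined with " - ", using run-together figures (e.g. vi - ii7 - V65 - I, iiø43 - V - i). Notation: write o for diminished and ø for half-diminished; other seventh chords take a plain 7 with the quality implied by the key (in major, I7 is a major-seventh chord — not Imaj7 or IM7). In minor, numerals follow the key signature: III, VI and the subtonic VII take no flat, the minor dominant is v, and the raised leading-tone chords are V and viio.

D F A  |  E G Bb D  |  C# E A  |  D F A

D-F-A: minor triad on D = scale degree 1 → i.
E-G-Bb-D: root E is the supertonic; half-diminished seventh chord there is iiø7.
C#-E-A has root A, degree 5 in D minor, so V6.
D-F-A: root D is the tonic; minor triad there is i.

i - iiø7 - V6 - i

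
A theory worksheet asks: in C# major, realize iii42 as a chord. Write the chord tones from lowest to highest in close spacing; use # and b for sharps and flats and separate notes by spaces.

D# E# G# B#

The numeral's case and figure indicate a minor seventh chord. In C# major its root, the third degree, is E#.
Stacking thirds from E# gives E#-G#-B#-D#.
The figured bass 42 indicates third inversion, placing the seventh (D#) in the bass: D#-E#-G#-B#.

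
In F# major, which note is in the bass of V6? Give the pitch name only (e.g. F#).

V in F# major has root C#; the chord is C#-E#-G#.
The figure 6 means first inversion — the third is in the bass.

E#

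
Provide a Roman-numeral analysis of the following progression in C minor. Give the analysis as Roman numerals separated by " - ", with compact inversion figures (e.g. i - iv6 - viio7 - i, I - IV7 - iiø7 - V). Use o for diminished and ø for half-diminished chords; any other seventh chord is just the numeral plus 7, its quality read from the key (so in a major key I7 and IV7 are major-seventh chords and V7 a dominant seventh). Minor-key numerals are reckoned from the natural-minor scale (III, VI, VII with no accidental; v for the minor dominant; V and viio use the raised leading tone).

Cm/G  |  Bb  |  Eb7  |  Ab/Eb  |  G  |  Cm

Cm/G: minor triad on C = scale degree 1 → i64.
Bb: major triad on Bb = scale degree 7 → VII.
Eb7 is the secondary dominant of VI (dominant seventh chord on Eb): V7/VI.
Ab/Eb has root Ab, degree 6 in C minor, so VI64.
G: major triad on G = scale degree 5 → V.
Cm: minor triad on C = scale degree 1 → i.

i64 - VII - V7/VI - VI64 - V - i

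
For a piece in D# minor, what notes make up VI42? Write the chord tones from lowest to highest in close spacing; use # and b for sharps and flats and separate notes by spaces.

The numeral's case and figure indicate a major seventh chord. In D# minor its root, the submediant, is B.
That chord is spelled B-D#-F#-A#.
The figured bass 42 indicates third inversion, placing the seventh (A#) in the bass: A#-B-D#-F#.

A# B D# F#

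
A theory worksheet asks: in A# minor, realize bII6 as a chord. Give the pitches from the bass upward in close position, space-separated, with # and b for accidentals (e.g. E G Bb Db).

bII6 is the Neapolitan sixth — a major triad on the lowered second degree, here in its customary first inversion. In A# minor that root is B.
So the chord is B-D#-F#.
The figured bass 6 indicates first inversion, placing the third (D#) in the bass: D#-F#-B.

D# F# B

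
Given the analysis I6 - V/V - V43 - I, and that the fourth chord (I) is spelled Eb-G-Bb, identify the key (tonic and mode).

Eb major

The anchor chord is a major triad on Eb, labeled I.
If Eb is scale degree 1 and the mode makes that degree carry a major triad, the tonic is Eb and the mode is major.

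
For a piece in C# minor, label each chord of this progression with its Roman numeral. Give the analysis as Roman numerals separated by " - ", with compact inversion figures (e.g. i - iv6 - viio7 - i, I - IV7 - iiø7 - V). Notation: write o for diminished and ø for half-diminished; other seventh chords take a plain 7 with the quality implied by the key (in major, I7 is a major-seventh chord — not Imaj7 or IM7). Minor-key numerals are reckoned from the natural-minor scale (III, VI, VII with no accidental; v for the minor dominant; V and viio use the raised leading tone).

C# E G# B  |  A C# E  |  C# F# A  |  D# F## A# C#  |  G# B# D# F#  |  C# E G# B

C#-E-G#-B: minor seventh chord on C# = scale degree 1 → i7.
A-C#-E: major triad on A = scale degree 6 → VI.
C#-F#-A: minor triad on F# = scale degree 4 → iv64.
D#-F##-A#-C#: a dominant seventh chord on D#, the applied dominant of V → V7/V.
G#-B#-D#-F#: dominant seventh chord on G# = scale degree 5 → V7.
C#-E-G#-B: root C# is the tonic; minor seventh chord there is i7.

i7 - VI - iv64 - V7/V - V7 - i7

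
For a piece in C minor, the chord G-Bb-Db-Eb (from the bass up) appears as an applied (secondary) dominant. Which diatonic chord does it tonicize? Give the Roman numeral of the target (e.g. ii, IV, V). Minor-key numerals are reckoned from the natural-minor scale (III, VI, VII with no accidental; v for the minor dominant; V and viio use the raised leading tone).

VI

The chord is a dominant seventh chord on Eb.
A dominant resolves down a perfect fifth: Eb → Ab. In C minor, Ab is scale degree 6, i.e. VI.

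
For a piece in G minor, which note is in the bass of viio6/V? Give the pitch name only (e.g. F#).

E

The applied chord viio6/V is rooted on C#: C#-E-G.
The figure 6 means first inversion — the third is in the bass.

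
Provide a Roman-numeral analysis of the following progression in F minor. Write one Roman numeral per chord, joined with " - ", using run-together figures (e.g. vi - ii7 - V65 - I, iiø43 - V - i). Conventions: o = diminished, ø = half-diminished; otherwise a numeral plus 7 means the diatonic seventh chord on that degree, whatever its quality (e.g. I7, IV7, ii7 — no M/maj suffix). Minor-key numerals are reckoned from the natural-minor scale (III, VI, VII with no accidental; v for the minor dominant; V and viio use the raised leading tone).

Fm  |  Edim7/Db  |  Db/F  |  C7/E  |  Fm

i - viio42 - VI6 - V65 - i

Fm has root F, degree 1 in F minor, so i.
Edim7/Db: root E is the leading tone; fully diminished seventh chord there is viio42.
Db/F: major triad on Db = scale degree 6 → VI6.
C7/E has root C, degree 5 in F minor, so V65.
Fm: root F is the tonic; minor triad there is i.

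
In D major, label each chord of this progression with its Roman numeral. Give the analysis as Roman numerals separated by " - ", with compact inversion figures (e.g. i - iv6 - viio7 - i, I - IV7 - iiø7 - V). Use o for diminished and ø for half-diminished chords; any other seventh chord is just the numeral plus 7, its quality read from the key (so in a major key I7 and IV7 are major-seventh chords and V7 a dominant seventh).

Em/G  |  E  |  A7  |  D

Em/G: minor triad on E = scale degree 2 → ii6.
E: a major triad on E, the applied dominant of V → V/V.
A7: dominant seventh chord on A = scale degree 5 → V7.
D has root D, degree 1 in D major, so I.

ii6 - V/V - V7 - I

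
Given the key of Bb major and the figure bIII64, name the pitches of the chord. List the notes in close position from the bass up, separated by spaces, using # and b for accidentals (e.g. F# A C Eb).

Ab Db F

Scale degree 3 in Bb major is D; lowering it a half step gives Db. bIII64 is a major triad on the lowered third degree, borrowed from the parallel minor.
So the chord is Db-F-Ab.
The figured bass 64 indicates second inversion, placing the fifth (Ab) in the bass: Ab-Db-F.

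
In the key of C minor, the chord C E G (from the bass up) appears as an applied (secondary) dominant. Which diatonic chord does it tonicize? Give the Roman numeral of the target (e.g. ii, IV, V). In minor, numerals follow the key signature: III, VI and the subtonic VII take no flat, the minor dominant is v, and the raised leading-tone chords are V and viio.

The chord is a major triad on C.
A dominant resolves down a perfect fifth: C → F. In C minor, F is scale degree 4, i.e. iv.

iv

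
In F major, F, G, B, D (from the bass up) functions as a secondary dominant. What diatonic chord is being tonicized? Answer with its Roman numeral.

V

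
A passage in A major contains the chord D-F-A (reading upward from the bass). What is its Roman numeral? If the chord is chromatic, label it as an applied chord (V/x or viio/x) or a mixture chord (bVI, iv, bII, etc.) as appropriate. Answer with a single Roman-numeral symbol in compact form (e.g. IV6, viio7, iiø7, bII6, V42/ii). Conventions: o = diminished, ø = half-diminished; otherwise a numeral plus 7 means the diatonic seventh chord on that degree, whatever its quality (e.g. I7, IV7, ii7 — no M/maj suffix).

The pitches D-F-A form a minor triad rooted on D.
D is the fourth degree of A major. This is the minor subdominant, borrowed from the parallel minor.

iv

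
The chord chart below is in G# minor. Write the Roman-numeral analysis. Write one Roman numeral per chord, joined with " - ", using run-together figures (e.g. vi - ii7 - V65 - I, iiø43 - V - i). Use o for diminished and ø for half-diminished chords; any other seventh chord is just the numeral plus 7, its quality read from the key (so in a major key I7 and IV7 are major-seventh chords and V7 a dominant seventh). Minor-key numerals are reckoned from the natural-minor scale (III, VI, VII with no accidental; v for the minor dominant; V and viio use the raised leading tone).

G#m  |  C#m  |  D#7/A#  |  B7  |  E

i - iv - V43 - V7/VI - VI

G#m: minor triad on G# = scale degree 1 → i.
C#m: root C# is the subdominant; minor triad there is iv.
D#7/A#: dominant seventh chord on D# = scale degree 5 → V43.
B7: chromatic; B is V of VI, so V7/VI.
E has root E, degree 6 in G# minor, so VI.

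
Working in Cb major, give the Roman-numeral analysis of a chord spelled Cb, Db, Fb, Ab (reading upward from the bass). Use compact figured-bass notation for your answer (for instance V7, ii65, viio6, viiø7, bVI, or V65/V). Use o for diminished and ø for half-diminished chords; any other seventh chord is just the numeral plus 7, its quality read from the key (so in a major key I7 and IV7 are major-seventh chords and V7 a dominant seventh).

ii42

The pitches Db-Fb-Ab-Cb form a minor seventh chord rooted on Db.
Db is scale degree 2 in Cb major, and a minor seventh chord on that degree is written ii7.
With Cb in the bass the chord is in third inversion, so the figured bass is 42.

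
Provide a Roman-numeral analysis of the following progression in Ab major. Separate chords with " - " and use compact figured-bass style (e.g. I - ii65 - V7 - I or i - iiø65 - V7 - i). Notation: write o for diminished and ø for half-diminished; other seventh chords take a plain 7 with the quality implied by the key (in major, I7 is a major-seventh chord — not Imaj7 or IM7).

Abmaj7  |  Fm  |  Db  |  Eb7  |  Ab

Abmaj7: major seventh chord on Ab = scale degree 1 → I7.
Fm: minor triad on F = scale degree 6 → vi.
Db: root Db is the subdominant; major triad there is IV.
Eb7: dominant seventh chord on Eb = scale degree 5 → V7.
Ab: major triad on Ab = scale degree 1 → I.

I7 - vi - IV - V7 - I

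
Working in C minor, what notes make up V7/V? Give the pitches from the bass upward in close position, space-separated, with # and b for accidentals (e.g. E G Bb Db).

D F# A C

The slash means an applied dominant: we want the dominant of V. In C minor, V is G major, and its dominant is built on D.
Building a dominant seventh chord on D gives D-F#-A-C.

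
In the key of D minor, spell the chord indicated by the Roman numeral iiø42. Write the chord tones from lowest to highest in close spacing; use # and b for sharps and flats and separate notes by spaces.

D E G Bb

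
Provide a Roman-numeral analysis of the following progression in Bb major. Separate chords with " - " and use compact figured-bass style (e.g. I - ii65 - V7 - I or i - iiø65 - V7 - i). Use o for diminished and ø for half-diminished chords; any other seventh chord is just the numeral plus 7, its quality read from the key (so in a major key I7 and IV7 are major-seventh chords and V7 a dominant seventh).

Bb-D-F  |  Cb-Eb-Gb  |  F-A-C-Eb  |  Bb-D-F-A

Bb-D-F: root Bb is the tonic; major triad there is I.
Cb-Eb-Gb: major triad on Cb — chromatic; Cb is the lowered second degree, so this is the Neapolitan chord, bII.
F-A-C-Eb has root F, degree 5 in Bb major, so V7.
Bb-D-F-A has root Bb, degree 1 in Bb major, so I7.

I - bII - V7 - I7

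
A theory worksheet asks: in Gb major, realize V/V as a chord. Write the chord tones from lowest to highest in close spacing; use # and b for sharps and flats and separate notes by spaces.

The slash means an applied dominant: we want the dominant of V. In Gb major, V is Db major, and its dominant is built on Ab.
Building a major triad on Ab gives Ab-C-Eb.

Ab C Eb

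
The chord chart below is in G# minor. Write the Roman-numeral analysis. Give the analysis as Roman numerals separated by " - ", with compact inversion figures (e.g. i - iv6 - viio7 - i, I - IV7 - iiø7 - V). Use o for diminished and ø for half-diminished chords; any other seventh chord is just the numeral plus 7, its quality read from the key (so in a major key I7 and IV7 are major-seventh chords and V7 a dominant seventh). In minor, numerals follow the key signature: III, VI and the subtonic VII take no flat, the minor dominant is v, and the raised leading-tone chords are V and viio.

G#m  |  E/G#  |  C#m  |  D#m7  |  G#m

i - VI6 - iv - v7 - i

G#m has root G#, degree 1 in G# minor, so i.
E/G# has root E, degree 6 in G# minor, so VI6.
C#m: minor triad on C# = scale degree 4 → iv.
D#m7: minor seventh chord on D# = scale degree 5 → v7.
G#m: root G# is the tonic; minor triad there is i.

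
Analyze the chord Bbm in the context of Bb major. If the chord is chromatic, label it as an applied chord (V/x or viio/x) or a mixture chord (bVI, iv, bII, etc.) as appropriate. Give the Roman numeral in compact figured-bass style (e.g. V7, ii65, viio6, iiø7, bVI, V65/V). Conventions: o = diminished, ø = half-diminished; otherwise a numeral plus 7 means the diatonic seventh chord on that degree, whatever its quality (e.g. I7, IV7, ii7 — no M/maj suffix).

i

The pitches Bb-Db-F form a minor triad rooted on Bb.
Bb is the first degree of Bb major. This is the minor tonic, borrowed from the parallel minor.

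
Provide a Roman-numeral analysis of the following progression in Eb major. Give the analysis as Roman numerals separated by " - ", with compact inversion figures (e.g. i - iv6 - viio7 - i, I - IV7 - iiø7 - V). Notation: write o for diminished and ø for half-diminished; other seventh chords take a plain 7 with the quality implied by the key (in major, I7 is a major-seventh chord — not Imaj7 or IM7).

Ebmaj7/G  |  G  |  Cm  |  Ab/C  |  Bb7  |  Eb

I65 - V/vi - vi - IV6 - V7 - I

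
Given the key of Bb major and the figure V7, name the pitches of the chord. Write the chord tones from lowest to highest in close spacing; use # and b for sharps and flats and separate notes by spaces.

F A C Eb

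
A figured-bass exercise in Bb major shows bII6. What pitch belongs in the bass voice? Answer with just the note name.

Eb

bII in Bb major has root Cb; the chord is Cb-Eb-Gb.
The figure 6 means first inversion — the third is in the bass.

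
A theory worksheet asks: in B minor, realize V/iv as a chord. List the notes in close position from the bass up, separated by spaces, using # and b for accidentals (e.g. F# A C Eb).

V/iv is a secondary dominant — the dominant triad of iv. iv in B minor is E, so the applied chord's root is B, a perfect fifth above.
Building a major triad on B gives B-D#-F#.

B D# F#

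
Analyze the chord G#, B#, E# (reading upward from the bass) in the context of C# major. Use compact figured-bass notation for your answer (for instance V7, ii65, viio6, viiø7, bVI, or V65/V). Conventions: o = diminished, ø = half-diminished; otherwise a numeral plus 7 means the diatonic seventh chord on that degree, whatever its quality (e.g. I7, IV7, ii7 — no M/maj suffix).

iii6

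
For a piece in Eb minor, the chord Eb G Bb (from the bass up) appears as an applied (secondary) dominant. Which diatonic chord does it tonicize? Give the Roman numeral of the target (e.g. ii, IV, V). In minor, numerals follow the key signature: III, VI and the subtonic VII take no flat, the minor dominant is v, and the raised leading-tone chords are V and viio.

iv

The chord is a major triad on Eb.
A dominant resolves down a perfect fifth: Eb → Ab. In Eb minor, Ab is scale degree 4, i.e. iv.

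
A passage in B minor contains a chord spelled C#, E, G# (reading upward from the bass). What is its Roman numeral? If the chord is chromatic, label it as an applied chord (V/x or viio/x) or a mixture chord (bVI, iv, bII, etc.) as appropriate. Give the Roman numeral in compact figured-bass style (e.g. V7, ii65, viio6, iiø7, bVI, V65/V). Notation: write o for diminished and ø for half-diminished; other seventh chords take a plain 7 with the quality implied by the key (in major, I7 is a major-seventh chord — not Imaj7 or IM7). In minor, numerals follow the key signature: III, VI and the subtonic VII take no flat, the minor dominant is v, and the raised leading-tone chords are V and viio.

ii

The pitches C#-E-G# form a minor triad rooted on C#.
C# is the second degree of B minor. This is the minor supertonic, borrowed from the parallel major (the Dorian ii).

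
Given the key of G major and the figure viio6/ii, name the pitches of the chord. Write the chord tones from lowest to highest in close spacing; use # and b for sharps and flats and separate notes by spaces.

B D G#

The slash marks an applied leading-tone chord: viio of ii. In G major, ii is A, so the leading tone to it is G#, a half step below.
Building a diminished triad on G# gives G#-B-D.
The figured bass 6 indicates first inversion, placing the third (B) in the bass: B-D-G#.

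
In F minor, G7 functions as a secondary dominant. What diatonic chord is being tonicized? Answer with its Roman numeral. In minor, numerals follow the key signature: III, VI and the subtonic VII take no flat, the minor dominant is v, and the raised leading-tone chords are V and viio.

The chord is a dominant seventh chord on G.
A dominant resolves down a perfect fifth: G → C. In F minor, C is scale degree 5, i.e. V.

V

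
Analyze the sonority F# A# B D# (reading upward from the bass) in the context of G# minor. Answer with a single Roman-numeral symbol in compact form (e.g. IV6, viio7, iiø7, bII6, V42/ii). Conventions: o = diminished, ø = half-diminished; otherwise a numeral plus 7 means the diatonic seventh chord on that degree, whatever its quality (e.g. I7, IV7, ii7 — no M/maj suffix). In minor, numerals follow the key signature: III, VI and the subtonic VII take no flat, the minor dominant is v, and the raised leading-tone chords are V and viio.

III43

The pitches B-D#-F#-A# form a major seventh chord rooted on B.
In G# minor, B is the mediant; the diatonic major seventh chord there is III7.
With F# in the bass the chord is in second inversion, so the figured bass is 43.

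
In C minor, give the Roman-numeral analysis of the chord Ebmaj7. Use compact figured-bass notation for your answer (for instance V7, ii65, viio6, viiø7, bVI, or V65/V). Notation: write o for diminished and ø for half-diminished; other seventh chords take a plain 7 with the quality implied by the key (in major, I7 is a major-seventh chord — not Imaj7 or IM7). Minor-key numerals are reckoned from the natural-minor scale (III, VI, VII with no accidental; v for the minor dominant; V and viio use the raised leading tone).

Stacked in thirds the chord is Eb-G-Bb-D: a major seventh chord on Eb.
Eb is scale degree 3 in C minor, and a major seventh chord on that degree is written III7.

III7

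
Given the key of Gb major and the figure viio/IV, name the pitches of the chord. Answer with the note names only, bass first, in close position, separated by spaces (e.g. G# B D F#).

viio/IV is a secondary leading-tone chord. The target IV is Cb in Gb major; the applied chord is rooted a semitone below, on Bb.
Building a diminished triad on Bb gives Bb-Db-Fb.

Bb Db Fb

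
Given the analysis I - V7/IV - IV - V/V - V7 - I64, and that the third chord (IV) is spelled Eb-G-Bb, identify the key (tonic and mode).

Bb major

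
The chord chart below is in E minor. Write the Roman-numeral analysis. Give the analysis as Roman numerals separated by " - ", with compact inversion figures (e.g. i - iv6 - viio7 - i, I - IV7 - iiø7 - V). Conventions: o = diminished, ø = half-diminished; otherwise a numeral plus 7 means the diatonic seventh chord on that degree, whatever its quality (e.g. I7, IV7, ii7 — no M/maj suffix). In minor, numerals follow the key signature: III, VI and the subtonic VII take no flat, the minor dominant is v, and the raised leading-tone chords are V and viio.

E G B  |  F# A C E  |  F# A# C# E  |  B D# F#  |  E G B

E-G-B: root E is the tonic; minor triad there is i.
F#-A-C-E: half-diminished seventh chord on F# = scale degree 2 → iiø7.
F#-A#-C#-E: chromatic; F# is V of V, so V7/V.
B-D#-F#: major triad on B = scale degree 5 → V.
E-G-B has root E, degree 1 in E minor, so i.

i - iiø7 - V7/V - V - i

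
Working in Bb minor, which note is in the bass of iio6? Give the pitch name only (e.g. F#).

Eb

iio in Bb minor has root C; the chord is C-Eb-Gb.
The figure 6 means first inversion — the third is in the bass.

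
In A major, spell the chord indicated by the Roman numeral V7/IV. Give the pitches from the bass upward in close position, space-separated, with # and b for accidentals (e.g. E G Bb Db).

A C# E G

V7/IV is a secondary dominant — the dominant seventh of IV. IV in A major is D, so the applied chord's root is A, a perfect fifth above.
Building a dominant seventh chord on A gives A-C#-E-G.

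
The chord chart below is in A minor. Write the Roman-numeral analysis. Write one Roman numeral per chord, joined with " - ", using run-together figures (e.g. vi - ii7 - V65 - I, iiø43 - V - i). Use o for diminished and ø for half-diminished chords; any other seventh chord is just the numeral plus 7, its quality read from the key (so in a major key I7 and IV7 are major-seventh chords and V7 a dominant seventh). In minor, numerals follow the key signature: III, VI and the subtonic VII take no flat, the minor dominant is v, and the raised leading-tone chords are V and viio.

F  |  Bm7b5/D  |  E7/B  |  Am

VI - iiø65 - V43 - i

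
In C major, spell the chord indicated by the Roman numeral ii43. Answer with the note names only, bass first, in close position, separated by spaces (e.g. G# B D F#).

In C major, the second degree is D, and the diatonic chord built there is a minor seventh chord.
Stacking thirds from D gives D-F-A-C.
The figured bass 43 indicates second inversion, placing the fifth (A) in the bass: A-C-D-F.

A C D F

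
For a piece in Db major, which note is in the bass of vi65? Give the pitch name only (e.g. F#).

Db

vi in Db major has root Bb; the chord is Bb-Db-F-Ab.
The figure 65 means first inversion — the third is in the bass.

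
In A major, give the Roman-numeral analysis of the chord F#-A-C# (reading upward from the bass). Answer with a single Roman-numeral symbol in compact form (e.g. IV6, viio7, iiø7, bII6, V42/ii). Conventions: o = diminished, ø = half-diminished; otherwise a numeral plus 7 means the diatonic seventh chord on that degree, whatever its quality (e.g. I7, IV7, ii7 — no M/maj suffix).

The pitches F#-A-C# form a minor triad rooted on F#.
F# is scale degree 6 in A major, and a minor triad on that degree is written vi.

vi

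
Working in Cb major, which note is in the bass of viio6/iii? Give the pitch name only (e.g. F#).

F

The applied chord viio6/iii is rooted on D: D-F-Ab.
The figure 6 means first inversion — the third is in the bass.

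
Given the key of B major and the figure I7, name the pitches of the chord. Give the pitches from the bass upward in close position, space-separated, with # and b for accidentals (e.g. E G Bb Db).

B D# F# A#

In B major, the tonic is B, and the diatonic chord built there is a major seventh chord.
That chord is spelled B-D#-F#-A#.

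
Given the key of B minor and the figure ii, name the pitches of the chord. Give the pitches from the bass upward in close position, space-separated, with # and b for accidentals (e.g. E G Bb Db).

C# E G#

ii is the minor supertonic, borrowed from the parallel major (the Dorian ii). In B minor that root is C#.
So the chord is C#-E-G#, a minor triad.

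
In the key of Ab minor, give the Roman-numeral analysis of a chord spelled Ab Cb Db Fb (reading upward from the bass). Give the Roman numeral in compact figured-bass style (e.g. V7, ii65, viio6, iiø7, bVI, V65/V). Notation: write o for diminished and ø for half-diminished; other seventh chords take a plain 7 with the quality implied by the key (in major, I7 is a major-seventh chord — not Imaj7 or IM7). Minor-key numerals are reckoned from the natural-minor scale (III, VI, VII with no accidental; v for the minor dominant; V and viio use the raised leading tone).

Stacked in thirds the chord is Db-Fb-Ab-Cb: a minor seventh chord on Db.
Db is scale degree 4 in Ab minor, and a minor seventh chord on that degree is written iv7.
With Ab in the bass the chord is in second inversion, so the figured bass is 43.

iv43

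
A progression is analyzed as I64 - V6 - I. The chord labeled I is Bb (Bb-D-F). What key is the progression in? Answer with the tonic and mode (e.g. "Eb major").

Bb major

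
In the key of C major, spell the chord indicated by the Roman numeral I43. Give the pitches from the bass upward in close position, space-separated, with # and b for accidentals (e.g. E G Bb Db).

G B C E

In C major, scale degree 1 is C, and the diatonic chord built there is a major seventh chord.
Stacking thirds from C gives C-E-G-B.
With the 43 figure the chord is in second inversion; from the bass G upward in close position it reads G-B-C-E.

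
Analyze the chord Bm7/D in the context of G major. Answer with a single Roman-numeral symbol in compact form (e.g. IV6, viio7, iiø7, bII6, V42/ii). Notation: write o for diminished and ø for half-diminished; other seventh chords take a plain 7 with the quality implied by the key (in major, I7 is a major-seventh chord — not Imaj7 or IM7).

iii65

The pitches B-D-F#-A form a minor seventh chord rooted on B.
B is scale degree 3 in G major, and a minor seventh chord on that degree is written iii7.
With D in the bass the chord is in first inversion, so the figured bass is 65.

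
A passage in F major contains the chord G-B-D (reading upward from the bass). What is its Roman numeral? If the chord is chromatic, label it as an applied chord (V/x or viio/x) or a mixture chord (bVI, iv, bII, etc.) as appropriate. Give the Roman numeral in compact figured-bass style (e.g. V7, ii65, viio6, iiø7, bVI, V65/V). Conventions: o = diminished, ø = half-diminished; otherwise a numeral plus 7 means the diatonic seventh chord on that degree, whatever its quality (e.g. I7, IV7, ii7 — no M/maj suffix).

The pitches G-B-D form a major triad rooted on G.
G is not a diatonic chord root with this quality in F major, but it lies a perfect fifth above C (V), so the chord functions as an applied dominant of V.

V/V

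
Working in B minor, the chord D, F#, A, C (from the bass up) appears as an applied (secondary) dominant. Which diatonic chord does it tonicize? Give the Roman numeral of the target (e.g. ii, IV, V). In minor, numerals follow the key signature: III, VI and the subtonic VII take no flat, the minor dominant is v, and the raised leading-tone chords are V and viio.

VI

The chord is a dominant seventh chord on D.
A dominant resolves down a perfect fifth: D → G. In B minor, G is scale degree 6, i.e. VI.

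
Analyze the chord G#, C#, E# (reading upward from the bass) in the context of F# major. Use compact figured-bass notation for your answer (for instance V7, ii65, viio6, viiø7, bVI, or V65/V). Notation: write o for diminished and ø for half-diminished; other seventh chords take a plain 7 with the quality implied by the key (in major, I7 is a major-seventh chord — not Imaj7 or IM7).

The pitches C#-E#-G# form a major triad rooted on C#.
C# is scale degree 5 in F# major, and a major triad on that degree is written V.
With G# in the bass the chord is in second inversion, so the figured bass is 64.

V64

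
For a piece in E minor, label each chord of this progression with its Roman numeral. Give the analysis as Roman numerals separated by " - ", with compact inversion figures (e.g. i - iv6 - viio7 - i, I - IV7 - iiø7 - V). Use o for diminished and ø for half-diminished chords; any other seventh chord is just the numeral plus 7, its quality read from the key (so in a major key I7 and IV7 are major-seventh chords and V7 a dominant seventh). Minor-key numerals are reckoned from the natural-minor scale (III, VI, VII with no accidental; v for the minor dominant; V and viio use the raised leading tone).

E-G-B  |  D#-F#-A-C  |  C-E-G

E-G-B: minor triad on E = scale degree 1 → i.
D#-F#-A-C has root D#, degree 7 in E minor, so viio7.
C-E-G has root C, degree 6 in E minor, so VI.

i - viio7 - VI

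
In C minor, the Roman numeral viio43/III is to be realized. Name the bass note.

Ab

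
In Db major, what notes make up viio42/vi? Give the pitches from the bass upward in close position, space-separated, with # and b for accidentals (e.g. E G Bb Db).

Gb A C Eb

The slash marks an applied leading-tone chord: viio of vi. In Db major, vi is Bb, so the leading tone to it is A, a half step below.
Building a fully diminished seventh chord on A gives A-C-Eb-Gb.
The figured bass 42 indicates third inversion, placing the seventh (Gb) in the bass: Gb-A-C-Eb.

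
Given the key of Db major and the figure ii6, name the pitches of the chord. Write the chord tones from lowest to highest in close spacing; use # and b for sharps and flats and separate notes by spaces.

Gb Bb Eb

In Db major, the second degree is Eb, and the diatonic chord built there is a minor triad.
That chord is spelled Eb-Gb-Bb.
With the 6 figure the chord is in first inversion; from the bass Gb upward in close position it reads Gb-Bb-Eb.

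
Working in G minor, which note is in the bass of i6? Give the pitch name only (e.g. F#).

i in G minor has root G; the chord is G-Bb-D.
The figure 6 means first inversion — the third is in the bass.

Bb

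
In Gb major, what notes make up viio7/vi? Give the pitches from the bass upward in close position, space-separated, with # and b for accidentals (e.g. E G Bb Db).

The slash marks an applied leading-tone chord: viio of vi. In Gb major, vi is Eb, so the leading tone to it is D, a half step below.
Building a fully diminished seventh chord on D gives D-F-Ab-Cb.

D F Ab Cb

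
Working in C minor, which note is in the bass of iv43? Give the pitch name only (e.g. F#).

iv in C minor has root F; the chord is F-Ab-C-Eb.
The figure 43 means second inversion — the fifth is in the bass.

C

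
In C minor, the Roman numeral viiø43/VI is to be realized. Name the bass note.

Db

The applied chord viiø43/VI is rooted on G: G-Bb-Db-F.
The figure 43 means second inversion — the fifth is in the bass.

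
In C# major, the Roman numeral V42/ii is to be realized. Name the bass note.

G#

The applied chord V42/ii is rooted on A#: A#-C##-E#-G#.
The figure 42 means third inversion — the seventh is in the bass.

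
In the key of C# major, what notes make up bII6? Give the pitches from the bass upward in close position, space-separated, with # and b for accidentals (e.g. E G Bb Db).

F# A D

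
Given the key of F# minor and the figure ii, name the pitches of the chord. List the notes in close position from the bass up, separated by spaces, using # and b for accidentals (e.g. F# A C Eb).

ii is the minor supertonic, borrowed from the parallel major (the Dorian ii). In F# minor that root is G#.
So the chord is G#-B-D#.

G# B D#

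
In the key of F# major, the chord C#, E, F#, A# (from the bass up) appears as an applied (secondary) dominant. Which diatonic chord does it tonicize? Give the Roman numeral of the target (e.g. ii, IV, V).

The chord is a dominant seventh chord on F#.
A dominant resolves down a perfect fifth: F# → B. In F# major, B is scale degree 4, i.e. IV.

IV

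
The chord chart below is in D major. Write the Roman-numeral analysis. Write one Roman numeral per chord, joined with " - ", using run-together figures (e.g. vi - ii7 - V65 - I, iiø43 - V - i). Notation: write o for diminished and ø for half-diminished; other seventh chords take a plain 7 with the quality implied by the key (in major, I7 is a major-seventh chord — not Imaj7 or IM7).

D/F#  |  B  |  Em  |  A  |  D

D/F#: root D is the tonic; major triad there is I6.
B: chromatic; B is V of ii, so V/ii.
Em: root E is the supertonic; minor triad there is ii.
A: major triad on A = scale degree 5 → V.
D has root D, degree 1 in D major, so I.

I6 - V/ii - ii - V - I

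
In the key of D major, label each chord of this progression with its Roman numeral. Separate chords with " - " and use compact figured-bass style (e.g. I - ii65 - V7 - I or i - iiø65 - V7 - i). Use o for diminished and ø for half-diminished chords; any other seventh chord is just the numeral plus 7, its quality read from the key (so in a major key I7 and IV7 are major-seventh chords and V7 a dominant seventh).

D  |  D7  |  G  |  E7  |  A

D: major triad on D = scale degree 1 → I.
D7 is the secondary dominant of IV (dominant seventh chord on D): V7/IV.
G: root G is the subdominant; major triad there is IV.
E7 is the secondary dominant of V (dominant seventh chord on E): V7/V.
A has root A, degree 5 in D major, so V.

I - V7/IV - IV - V7/V - V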